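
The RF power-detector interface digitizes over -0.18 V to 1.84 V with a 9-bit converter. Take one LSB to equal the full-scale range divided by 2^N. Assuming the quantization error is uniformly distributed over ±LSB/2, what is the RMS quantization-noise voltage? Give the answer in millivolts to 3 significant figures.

Span: 1.84 V − (-0.18 V) = 2.02 V.
One LSB is 2.02 V / 512 = 3.9453 mV.
V_rms = LSB/√12 = 3.9453 mV / √12 = 1.14 mV.

1.14 mV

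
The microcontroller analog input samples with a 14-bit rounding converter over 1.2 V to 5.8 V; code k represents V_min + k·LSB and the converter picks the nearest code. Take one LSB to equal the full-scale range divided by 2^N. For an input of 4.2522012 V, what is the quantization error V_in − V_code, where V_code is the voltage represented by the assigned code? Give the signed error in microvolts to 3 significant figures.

+40.6 µV

Full-scale range = 5.8 V − (1.2 V) = 4.6 V. LSB = 4.6 V / 2^14 ≈ 280.8 µV.
(4.2522012 − (1.2)) / LSB = 3.0522012 × 16384/4.6 = 10871.1444. Nearest integer: k = 10871.
V_code = V_min + k × range/2^14 = 1.2 + 10871 × 4.6/16384 = 4.2521606445 V.
V_in − V_code = 4.2522012 − (4.2521606445) = +40.6 µV.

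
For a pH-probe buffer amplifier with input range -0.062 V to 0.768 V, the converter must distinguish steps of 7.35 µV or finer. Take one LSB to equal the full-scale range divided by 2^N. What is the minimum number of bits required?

17 bits

Full-scale range = 0.768 V − (-0.062 V) = 0.83 V.
Levels needed ≥ 0.83/7.35 µV = 112900. 2^17 = 131072 suffices, so N_min = 17.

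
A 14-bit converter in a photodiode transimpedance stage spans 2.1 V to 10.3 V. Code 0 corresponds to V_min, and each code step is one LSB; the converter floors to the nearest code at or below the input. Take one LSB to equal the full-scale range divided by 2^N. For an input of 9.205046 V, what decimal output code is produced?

Range = 10.3 − (2.1) = 8.2 V. LSB = 8.2 V / 2^14 ≈ 0.5005 mV.
V_in − V_min = 9.205046 − (2.1) = 7.105046 V.
Divide by LSB: 7.105046 × 16384/8.2 = 14196.2285.
Truncating gives code 14196.

14196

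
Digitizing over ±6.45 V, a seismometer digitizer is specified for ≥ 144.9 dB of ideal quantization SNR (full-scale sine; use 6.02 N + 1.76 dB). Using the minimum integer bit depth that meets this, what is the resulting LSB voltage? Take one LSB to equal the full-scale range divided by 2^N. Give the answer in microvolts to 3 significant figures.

0.769 µV

Range = 6.45 − (-6.45) = 12.9 V.
N ≥ (144.9 − 1.76)/6.02 = 23.777 → N_min = 24.
One LSB is 12.9 V / 16777216 = 0.769 µV.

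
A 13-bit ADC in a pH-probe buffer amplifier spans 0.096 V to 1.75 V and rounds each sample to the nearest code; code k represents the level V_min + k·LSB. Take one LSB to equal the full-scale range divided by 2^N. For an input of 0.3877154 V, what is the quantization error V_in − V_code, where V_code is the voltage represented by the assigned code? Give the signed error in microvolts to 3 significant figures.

−36.3 µV

Range = 1.75 − (0.096) = 1.654 V. LSB = 1.654 V / 2^13 ≈ 201.9 µV.
(V_in − V_min)/LSB = (0.3877154 − (0.096)) × 8192/1.654 = 1444.8202 → nearest code k = 1445.
V_code = V_min + k × range/2^13 = 0.096 + 1445 × 1.654/8192 = 0.3877517090 V.
e = 0.3877154 − (0.3877517090) = −36.3 µV.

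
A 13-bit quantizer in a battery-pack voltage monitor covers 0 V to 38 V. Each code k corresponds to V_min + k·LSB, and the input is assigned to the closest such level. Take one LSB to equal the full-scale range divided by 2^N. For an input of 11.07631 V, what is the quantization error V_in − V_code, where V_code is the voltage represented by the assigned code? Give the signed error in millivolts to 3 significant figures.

−0.838 mV

Span = 38 V. LSB = 38 V / 2^13 ≈ 4.639 mV.
(11.07631 − (0)) / LSB = 11.07631 × 8192/38 = 2387.8193. Nearest integer: k = 2388.
Reconstructed level: 0 + 2388 × 38/8192 V = 11.07714844 V.
Error = V_in − V_code = 11.07631 − (11.07714844) = −0.838 mV.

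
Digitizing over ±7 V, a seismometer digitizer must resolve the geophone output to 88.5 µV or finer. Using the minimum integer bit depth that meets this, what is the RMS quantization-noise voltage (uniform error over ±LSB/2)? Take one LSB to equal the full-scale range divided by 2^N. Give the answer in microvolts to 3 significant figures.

Span: 7 V − (-7 V) = 14 V.
Required number of levels: 14/88.5 µV = 158190; smallest N with 2^N ≥ that is 18.
LSB = 14 V ÷ 2^18 = 14/262144 V = 53.406 µV.
V_rms = LSB/√12 = 15.4 µV.

15.4 µV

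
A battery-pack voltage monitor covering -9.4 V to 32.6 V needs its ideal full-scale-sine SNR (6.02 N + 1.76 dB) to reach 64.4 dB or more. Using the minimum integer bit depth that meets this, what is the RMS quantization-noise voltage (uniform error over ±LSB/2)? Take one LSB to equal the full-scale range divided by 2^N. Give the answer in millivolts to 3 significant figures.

5.92 mV

Full-scale range = 32.6 V − (-9.4 V) = 42 V.
Required N = ⌈(64.4 − 1.76)/6.02⌉ = ⌈10.405⌉ = 11.
One LSB is 42 V / 2048 = 20.508 mV.
σ_q = LSB/√12 = 20.508 mV/3.4641 = 5.92 mV.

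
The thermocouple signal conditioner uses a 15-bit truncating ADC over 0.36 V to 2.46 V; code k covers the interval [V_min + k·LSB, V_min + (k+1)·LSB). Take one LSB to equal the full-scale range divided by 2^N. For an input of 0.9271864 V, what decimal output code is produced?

8850

The full-scale span is 2.46 − (0.36) = 2.1 V. LSB = 2.1 V / 2^15 ≈ 64.09 µV.
(V_in − V_min) × 2^15/range = (0.9271864 − (0.36)) × 32768/2.1 = 8850.269.
Floor → code = 8850.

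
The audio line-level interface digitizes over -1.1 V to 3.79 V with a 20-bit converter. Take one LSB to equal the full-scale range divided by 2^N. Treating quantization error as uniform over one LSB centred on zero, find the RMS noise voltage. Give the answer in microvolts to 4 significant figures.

1.346 µV

Full-scale range = 3.79 V − (-1.1 V) = 4.89 V.
LSB = 4.89 V / 2^20 = 4.66347 µV.
RMS of a uniform error over width LSB is LSB/√12 = 1.346 µV.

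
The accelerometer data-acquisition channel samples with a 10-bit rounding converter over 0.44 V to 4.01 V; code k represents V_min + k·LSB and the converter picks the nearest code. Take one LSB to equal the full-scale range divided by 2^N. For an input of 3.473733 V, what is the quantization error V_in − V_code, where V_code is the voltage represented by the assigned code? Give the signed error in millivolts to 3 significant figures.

The full-scale span is 4.01 − (0.44) = 3.57 V. LSB = 3.57 V / 2^10 ≈ 3.486 mV.
Position in LSBs: (3.473733 − (0.44)) × 1024/3.57 = 870.1800; rounding gives k = 870.
Reconstructed level: 0.44 + 870 × 3.57/1024 V = 3.473105469 V.
Error = V_in − V_code = 3.473733 − (3.473105469) = +0.628 mV.

+0.628 mV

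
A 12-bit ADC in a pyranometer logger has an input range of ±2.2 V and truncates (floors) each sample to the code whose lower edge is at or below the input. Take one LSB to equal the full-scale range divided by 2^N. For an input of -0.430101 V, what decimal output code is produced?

Span: 2.2 V − (-2.2 V) = 4.4 V. LSB = 4.4 V / 2^12 ≈ 1.074 mV.
(V_in − V_min) × 2^12/range = (-0.430101 − (-2.2)) × 4096/4.4 = 1647.615.
Floor → code = 1647.

1647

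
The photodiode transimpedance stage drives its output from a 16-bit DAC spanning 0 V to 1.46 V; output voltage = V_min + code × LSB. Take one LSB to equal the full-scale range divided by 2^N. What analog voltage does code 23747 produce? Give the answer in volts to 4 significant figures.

0.5290 V

Range is 1.46 V. LSB = 1.46 V / 2^16.
V_out = 0 + 23747 × (1.46/65536) V
      = 0 + 0.529032 = 0.529032 V.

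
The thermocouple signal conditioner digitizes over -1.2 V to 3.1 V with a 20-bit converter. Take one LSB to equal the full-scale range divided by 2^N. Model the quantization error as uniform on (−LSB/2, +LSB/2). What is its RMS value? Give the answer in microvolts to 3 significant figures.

The full-scale span is 3.1 − (-1.2) = 4.3 V.
One LSB is 4.3 V / 1048576 = 4.1008 µV.
For a uniform distribution on [−LSB/2, +LSB/2], V_rms = LSB/√12 = 4.1008 µV/3.4641 = 1.18 µV.

1.18 µV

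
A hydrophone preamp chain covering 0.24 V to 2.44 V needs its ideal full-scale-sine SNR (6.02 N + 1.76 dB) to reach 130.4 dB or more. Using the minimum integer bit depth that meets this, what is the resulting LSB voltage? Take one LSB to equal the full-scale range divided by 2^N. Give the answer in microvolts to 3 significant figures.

Range = 2.44 − (0.24) = 2.2 V.
6.02 N + 1.76 ≥ 130.4 gives N ≥ 21.369, so the minimum integer is 22.
One LSB is 2.2 V / 4194304 = 0.525 µV.

0.525 µV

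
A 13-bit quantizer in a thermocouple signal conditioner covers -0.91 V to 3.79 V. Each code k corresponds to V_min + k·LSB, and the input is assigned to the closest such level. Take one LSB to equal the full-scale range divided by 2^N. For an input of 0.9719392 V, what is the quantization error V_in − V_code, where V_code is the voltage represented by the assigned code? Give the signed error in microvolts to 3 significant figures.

Span: 3.79 V − (-0.91 V) = 4.7 V. LSB = 4.7 V / 2^13 ≈ 0.5737 mV.
Position in LSBs: (0.9719392 − (-0.91)) × 8192/4.7 = 3280.1800; rounding gives k = 3280.
Reconstructed level: -0.91 + 3280 × 4.7/8192 V = 0.9718359375 V.
V_in − V_code = 0.9719392 − (0.9718359375) = +103 µV.

+103 µV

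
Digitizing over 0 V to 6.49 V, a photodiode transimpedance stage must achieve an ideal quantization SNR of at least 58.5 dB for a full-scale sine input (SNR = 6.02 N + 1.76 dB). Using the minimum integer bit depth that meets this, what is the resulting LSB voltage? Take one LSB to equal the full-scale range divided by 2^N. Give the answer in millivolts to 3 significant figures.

6.34 mV

Range is 6.49 V.
Solving 6.02 N ≥ 58.5 − 1.76: N ≥ 9.425. Round up → N = 10.
Step size = 6.49/1024 V = 6.34 mV.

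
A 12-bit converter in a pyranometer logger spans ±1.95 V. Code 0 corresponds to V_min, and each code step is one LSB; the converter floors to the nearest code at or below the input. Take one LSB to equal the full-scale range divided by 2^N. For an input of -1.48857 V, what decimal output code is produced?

484

Span: 1.95 V − (-1.95 V) = 3.9 V. LSB = 3.9 V / 2^12 ≈ 0.9521 mV.
V_in − V_min = -1.48857 − (-1.95) = 0.46143 V.
Divide by LSB: 0.46143 × 4096/3.9 = 484.6198.
Truncating gives code 484.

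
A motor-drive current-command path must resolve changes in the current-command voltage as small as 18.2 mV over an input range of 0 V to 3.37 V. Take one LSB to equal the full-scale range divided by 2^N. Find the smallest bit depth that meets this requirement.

8 bits

Range is 3.37 V.
Levels needed ≥ 3.37/18.2 mV = 185.2. 2^8 = 256 suffices, so N_min = 8.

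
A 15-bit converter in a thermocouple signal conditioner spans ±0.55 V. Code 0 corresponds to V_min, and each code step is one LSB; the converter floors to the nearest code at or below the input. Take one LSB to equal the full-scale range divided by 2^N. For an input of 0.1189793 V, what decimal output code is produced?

Span: 0.55 V − (-0.55 V) = 1.1 V. LSB = 1.1 V / 2^15 ≈ 33.57 µV.
code = ⌊(V_in − V_min)/LSB⌋ = ⌊(V_in − V_min) × 2^15 / range⌋
     = ⌊(0.1189793 − (-0.55)) × 32768 / 1.1⌋ = ⌊0.6689793 × 32768/1.1⌋
     = ⌊19928.285⌋ = 19928.

19928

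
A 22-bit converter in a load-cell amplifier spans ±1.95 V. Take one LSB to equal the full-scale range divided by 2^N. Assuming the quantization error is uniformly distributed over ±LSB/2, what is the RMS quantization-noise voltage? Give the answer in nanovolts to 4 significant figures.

Range = 1.95 − (-1.95) = 3.9 V.
One LSB is 3.9 V / 4194304 = 0.929832 µV.
For a uniform distribution on [−LSB/2, +LSB/2], V_rms = LSB/√12 = 0.929832 µV/3.4641 = 268.4 nV.

268.4 nV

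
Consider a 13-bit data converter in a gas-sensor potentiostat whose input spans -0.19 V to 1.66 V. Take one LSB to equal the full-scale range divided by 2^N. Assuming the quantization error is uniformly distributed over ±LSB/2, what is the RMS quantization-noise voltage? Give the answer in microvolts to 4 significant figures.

Full-scale range = 1.66 V − (-0.19 V) = 1.85 V.
LSB = 1.85 V / 2^13 = 225.830 µV.
For a uniform distribution on [−LSB/2, +LSB/2], V_rms = LSB/√12 = 225.830 µV/3.4641 = 65.19 µV.

65.19 µV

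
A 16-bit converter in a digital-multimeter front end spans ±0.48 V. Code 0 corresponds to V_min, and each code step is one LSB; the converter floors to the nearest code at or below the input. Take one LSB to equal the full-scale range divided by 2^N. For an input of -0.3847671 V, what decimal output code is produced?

6501

Full-scale range = 0.48 V − (-0.48 V) = 0.96 V. LSB = 0.96 V / 2^16 ≈ 14.65 µV.
code = ⌊(V_in − V_min)/LSB⌋ = ⌊(V_in − V_min) × 2^16 / range⌋
     = ⌊(-0.3847671 − (-0.48)) × 65536 / 0.96⌋ = ⌊0.0952329 × 65536/0.96⌋
     = ⌊6501.233⌋ = 6501.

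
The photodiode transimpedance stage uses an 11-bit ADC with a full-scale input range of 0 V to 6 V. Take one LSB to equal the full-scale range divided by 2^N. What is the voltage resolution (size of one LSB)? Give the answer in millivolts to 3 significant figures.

2.93 mV

Range is 6 V.
2^11 = 2048 levels.
Step size = 6/2048 V = 2.93 mV.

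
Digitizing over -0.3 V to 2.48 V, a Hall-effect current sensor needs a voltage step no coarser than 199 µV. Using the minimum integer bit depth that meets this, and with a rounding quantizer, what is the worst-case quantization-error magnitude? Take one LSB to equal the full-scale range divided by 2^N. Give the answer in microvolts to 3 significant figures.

The full-scale span is 2.48 − (-0.3) = 2.78 V.
Need 2^N ≥ 2.78 V / 199 µV = 13970 → N_min = 14.
LSB = 2.78 V / 2^14 = 169.68 µV.
Half an LSB is 84.8 µV.

84.8 µV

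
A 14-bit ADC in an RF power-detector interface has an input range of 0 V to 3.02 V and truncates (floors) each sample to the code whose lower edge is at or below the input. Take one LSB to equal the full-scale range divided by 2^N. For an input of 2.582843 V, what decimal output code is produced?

14012

Span = 3.02 V. LSB = 3.02 V / 2^14 ≈ 184.3 µV.
(V_in − V_min) × 2^14/range = (2.582843 − (0)) × 16384/3.02 = 14012.351.
Floor → code = 14012.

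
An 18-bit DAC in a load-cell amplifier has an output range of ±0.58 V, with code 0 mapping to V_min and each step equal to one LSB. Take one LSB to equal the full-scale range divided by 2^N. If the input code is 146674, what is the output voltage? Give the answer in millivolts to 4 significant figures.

The full-scale span is 0.58 − (-0.58) = 1.16 V. LSB = 1.16 V / 2^18.
V_out = -0.58 + 146674 × (1.16/262144) V
      = -0.58 V + 0.649040 V = 0.0690396 V.

69.04 mV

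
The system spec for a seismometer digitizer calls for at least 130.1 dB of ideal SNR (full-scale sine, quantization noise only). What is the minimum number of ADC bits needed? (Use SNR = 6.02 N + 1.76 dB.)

Solving 6.02 N ≥ 130.1 − 1.76: N ≥ 21.319. Round up → N = 22.

22 bits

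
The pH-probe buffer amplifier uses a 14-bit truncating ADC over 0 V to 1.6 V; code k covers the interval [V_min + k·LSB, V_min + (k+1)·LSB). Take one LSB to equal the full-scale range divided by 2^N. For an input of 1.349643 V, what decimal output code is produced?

13820

Span = 1.6 V. LSB = 1.6 V / 2^14 ≈ 97.66 µV.
code = ⌊(V_in − V_min)/LSB⌋ = ⌊(V_in − V_min) × 2^14 / range⌋
     = ⌊(1.349643 − (0)) × 16384 / 1.6⌋ = ⌊1.349643 × 16384/1.6⌋
     = ⌊13820.344⌋ = 13820.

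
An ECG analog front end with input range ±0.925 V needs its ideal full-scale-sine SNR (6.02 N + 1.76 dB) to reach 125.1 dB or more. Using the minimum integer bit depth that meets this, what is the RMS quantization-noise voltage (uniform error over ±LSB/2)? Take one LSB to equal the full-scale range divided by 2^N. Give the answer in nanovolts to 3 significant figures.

255 nV

Span: 0.925 V − (-0.925 V) = 1.85 V.
6.02 N + 1.76 ≥ 125.1 gives N ≥ 20.488, so the minimum integer is 21.
Step size = 1.85/2097152 V = 0.88215 µV.
RMS noise = LSB/√12 = 255 nV.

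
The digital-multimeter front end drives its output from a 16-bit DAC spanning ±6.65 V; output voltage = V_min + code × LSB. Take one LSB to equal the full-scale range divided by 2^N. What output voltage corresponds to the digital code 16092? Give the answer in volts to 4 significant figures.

The full-scale span is 6.65 − (-6.65) = 13.3 V. LSB = 13.3 V / 2^16.
V_out = -6.65 + 16092 × (13.3/65536) V
      = -6.65 + 3.26574 = -3.38426 V.

-3.384 V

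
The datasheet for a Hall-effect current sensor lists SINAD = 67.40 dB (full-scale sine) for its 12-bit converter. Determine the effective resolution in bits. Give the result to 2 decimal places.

10.90 bits

(67.40 − 1.76) / 6.02 = 65.64/6.02 = 10.9037 effective bits.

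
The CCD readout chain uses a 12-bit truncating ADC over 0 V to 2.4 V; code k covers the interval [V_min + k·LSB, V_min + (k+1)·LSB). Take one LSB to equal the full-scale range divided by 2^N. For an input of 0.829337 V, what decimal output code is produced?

V_FS = 2.4 V. LSB = 2.4 V / 2^12 ≈ 0.5859 mV.
V_in − V_min = 0.829337 − (0) = 0.829337 V.
Divide by LSB: 0.829337 × 4096/2.4 = 1415.4018.
Truncating gives code 1415.

1415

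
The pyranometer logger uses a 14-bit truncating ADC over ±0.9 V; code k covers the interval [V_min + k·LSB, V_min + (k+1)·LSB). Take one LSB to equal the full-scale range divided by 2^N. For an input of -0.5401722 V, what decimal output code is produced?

The full-scale span is 0.9 − (-0.9) = 1.8 V. LSB = 1.8 V / 2^14 ≈ 109.9 µV.
V_in − V_min = -0.5401722 − (-0.9) = 0.3598278 V.
Divide by LSB: 0.3598278 × 16384/1.8 = 3275.2326.
Truncating gives code 3275.

3275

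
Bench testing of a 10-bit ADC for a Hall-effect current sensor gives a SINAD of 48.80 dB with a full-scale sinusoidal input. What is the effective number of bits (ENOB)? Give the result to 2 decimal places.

Inverting SNR = 6.02 N + 1.76: N_eff = (48.80 − 1.76)/6.02 = 7.8140.

7.81 bits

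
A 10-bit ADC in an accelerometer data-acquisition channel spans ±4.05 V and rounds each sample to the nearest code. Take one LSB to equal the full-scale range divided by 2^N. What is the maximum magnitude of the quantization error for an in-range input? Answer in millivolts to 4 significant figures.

Span: 4.05 V − (-4.05 V) = 8.1 V.
One LSB is 8.1 V / 1024 = 7.91016 mV.
|e|_max = LSB/2 = 3.955 mV.

3.955 mV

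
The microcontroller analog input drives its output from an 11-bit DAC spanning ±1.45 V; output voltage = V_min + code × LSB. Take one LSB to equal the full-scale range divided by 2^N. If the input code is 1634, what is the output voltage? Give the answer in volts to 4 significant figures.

The full-scale span is 1.45 − (-1.45) = 2.9 V. LSB = 2.9 V / 2^11.
Output = V_min + (1634/2048) × range = -1.45 + 0.797852 × 2.9 V
      = -1.45 + 2.31377 = 0.863770 V.

0.8638 V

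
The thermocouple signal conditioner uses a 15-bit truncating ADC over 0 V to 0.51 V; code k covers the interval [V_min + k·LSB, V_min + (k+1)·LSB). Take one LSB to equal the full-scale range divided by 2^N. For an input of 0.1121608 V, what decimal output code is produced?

Full-scale range = 0.51 V. LSB = 0.51 V / 2^15 ≈ 15.56 µV.
V_in − V_min = 0.1121608 − (0) = 0.1121608 V.
Divide by LSB: 0.1121608 × 32768/0.51 = 7206.4414.
Truncating gives code 7206.

7206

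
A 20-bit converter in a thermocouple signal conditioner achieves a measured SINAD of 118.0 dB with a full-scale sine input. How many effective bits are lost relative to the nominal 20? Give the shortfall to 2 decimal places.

Effective bits = (118.0 − 1.76)/6.02 = 19.3090.
Shortfall = 20 − 19.3090 = 0.6910 bits.

0.69 bits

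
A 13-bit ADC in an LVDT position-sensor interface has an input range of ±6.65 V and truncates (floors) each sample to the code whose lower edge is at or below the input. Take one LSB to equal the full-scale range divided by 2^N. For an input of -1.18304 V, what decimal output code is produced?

Full-scale range = 6.65 V − (-6.65 V) = 13.3 V. LSB = 13.3 V / 2^13 ≈ 1.624 mV.
code = ⌊(V_in − V_min)/LSB⌋ = ⌊(V_in − V_min) × 2^13 / range⌋
     = ⌊(-1.18304 − (-6.65)) × 8192 / 13.3⌋ = ⌊5.46696 × 8192/13.3⌋
     = ⌊3367.319⌋ = 3367.

3367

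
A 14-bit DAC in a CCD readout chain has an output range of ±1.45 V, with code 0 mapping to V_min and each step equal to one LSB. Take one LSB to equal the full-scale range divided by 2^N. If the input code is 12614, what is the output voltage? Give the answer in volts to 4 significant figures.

Span: 1.45 V − (-1.45 V) = 2.9 V. LSB = 2.9 V / 2^14.
V_out = -1.45 + 12614 × (2.9/16384) V
      = -1.45 + 2.23270 = 0.782703 V.

0.7827 V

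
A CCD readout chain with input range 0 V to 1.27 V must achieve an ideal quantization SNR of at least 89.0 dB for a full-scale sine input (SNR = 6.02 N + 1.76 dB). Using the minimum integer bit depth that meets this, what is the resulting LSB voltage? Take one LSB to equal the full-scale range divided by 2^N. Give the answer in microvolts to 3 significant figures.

38.8 µV

Range is 1.27 V.
N ≥ (89.0 − 1.76)/6.02 = 14.492 → N_min = 15.
LSB = 1.27 V / 2^15 = 38.8 µV.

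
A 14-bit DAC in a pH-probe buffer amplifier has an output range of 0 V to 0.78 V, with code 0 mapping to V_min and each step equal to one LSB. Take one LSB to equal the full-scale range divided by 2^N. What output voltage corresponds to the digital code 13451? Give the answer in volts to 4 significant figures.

Range is 0.78 V. LSB = 0.78 V / 2^14.
V_out = V_min + code × LSB = 0 V + 13451 × 0.78 V / 16384
      = 0 + 0.640367 = 0.640367 V.

0.6404 V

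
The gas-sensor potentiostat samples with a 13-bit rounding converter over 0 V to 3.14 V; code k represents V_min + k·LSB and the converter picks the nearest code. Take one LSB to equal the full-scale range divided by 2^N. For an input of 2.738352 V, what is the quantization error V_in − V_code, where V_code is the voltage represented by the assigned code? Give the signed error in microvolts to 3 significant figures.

+51.2 µV

Range is 3.14 V. LSB = 3.14 V / 2^13 ≈ 383.3 µV.
Position in LSBs: (2.738352 − (0)) × 8192/3.14 = 7144.1336; rounding gives k = 7144.
V_code = 0 + (7144/8192) × 3.14 = 2.738300781 V.
V_in − V_code = 2.738352 − (2.738300781) = +51.2 µV.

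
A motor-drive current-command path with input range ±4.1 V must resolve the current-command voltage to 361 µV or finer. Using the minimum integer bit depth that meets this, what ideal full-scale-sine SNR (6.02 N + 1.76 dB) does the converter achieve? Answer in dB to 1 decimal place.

Full-scale range = 4.1 V − (-4.1 V) = 8.2 V.
8.2 V / 361 µV = 22710. Since 2^14 = 16384 and 2^15 = 32768, N = 15.
6.02(15) + 1.76 = 92.06 dB.

92.1 dB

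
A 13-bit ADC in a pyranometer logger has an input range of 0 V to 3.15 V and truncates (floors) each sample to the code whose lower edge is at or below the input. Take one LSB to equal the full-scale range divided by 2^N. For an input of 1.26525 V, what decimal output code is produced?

3290

Span = 3.15 V. LSB = 3.15 V / 2^13 ≈ 384.5 µV.
V_in − V_min = 1.26525 − (0) = 1.26525 V.
Divide by LSB: 1.26525 × 8192/3.15 = 3290.4533.
Truncating gives code 3290.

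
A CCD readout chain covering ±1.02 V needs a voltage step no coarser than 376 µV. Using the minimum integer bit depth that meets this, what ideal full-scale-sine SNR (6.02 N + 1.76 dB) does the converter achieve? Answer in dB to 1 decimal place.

80.0 dB

Range = 1.02 − (-1.02) = 2.04 V.
2.04 V / 376 µV = 5426. Since 2^12 = 4096 and 2^13 = 8192, N = 13.
Ideal SNR at N = 13: 6.02·13 + 1.76 = 80.0 dB.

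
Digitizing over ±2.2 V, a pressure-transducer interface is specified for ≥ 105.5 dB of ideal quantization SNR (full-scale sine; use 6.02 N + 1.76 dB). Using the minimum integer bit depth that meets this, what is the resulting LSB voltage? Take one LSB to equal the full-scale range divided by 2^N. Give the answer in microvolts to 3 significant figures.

16.8 µV

Range = 2.2 − (-2.2) = 4.4 V.
Solving 6.02 N ≥ 105.5 − 1.76: N ≥ 17.233. Round up → N = 18.
LSB = 4.4 V ÷ 2^18 = 4.4/262144 V = 16.8 µV.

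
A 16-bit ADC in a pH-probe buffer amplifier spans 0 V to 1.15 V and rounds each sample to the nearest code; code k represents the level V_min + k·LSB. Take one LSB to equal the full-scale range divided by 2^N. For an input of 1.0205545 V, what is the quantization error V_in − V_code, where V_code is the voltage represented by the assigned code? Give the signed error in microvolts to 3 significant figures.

Span = 1.15 V. LSB = 1.15 V / 2^16 ≈ 17.55 µV.
(V_in − V_min)/LSB = (1.0205545 − (0)) × 65536/1.15 = 58159.1824 → nearest code k = 58159.
V_code = 0 + (58159/65536) × 1.15 = 1.0205513000 V.
Error = V_in − V_code = 1.0205545 − (1.0205513000) = +3.20 µV.

+3.20 µV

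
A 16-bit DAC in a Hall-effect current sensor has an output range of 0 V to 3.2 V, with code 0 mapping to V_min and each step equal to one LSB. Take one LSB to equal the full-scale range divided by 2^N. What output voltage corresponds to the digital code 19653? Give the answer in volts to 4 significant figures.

0.9596 V

Span = 3.2 V. LSB = 3.2 V / 2^16.
V_out = V_min + code × LSB = 0 V + 19653 × 3.2 V / 65536
      = 0 V + 0.959619 V = 0.959619 V.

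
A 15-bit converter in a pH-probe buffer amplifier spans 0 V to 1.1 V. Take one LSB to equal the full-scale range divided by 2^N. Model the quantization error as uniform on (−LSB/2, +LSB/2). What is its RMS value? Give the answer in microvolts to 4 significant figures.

9.691 µV

V_FS = 1.1 V.
LSB = 1.1 V / 2^15 = 33.5693 µV.
σ_q = LSB/√12 = 33.5693 µV/3.4641 = 9.691 µV.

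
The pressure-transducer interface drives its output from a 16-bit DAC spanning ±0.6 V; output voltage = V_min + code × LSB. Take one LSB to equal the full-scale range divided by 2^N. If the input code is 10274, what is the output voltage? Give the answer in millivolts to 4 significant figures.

-411.9 mV

Span: 0.6 V − (-0.6 V) = 1.2 V. LSB = 1.2 V / 2^16.
V_out = -0.6 + 10274 × (1.2/65536) V
      = -0.6 V + 0.188123 V = -0.411877 V.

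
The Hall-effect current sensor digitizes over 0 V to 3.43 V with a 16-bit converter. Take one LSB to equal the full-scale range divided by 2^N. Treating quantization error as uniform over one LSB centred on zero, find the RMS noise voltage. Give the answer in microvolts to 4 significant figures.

15.11 µV

Range is 3.43 V.
Step size = 3.43/65536 V = 52.3376 µV.
RMS of a uniform error over width LSB is LSB/√12 = 15.11 µV.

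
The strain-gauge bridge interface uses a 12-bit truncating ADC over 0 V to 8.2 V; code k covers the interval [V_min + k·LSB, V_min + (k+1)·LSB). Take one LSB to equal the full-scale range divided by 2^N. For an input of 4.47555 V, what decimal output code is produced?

Span = 8.2 V. LSB = 8.2 V / 2^12 ≈ 2.002 mV.
(V_in − V_min) × 2^12/range = (4.47555 − (0)) × 4096/8.2 = 2235.592.
Floor → code = 2235.

2235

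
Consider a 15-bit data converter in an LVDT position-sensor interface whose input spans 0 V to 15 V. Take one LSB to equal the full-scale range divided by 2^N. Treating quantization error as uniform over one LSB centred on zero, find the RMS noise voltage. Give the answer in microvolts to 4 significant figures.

132.1 µV

Span = 15 V.
LSB = 15 V / 2^15 = 457.764 µV.
σ_q = LSB/√12 = 457.764 µV/3.4641 = 132.1 µV.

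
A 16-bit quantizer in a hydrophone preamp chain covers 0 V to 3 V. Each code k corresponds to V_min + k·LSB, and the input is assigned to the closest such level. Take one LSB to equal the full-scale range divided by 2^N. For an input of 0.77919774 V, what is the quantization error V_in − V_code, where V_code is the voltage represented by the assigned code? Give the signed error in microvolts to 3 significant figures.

−7.58 µV

Span = 3 V. LSB = 3 V / 2^16 ≈ 45.78 µV.
(V_in − V_min)/LSB = (0.77919774 − (0)) × 65536/3 = 17021.8344 → nearest code k = 17022.
V_code = 0 + (17022/65536) × 3 = 0.77920532227 V.
Error = V_in − V_code = 0.77919774 − (0.77920532227) = −7.58 µV.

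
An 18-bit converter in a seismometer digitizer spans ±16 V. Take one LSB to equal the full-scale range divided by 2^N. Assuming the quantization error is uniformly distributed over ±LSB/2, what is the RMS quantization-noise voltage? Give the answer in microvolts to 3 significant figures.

35.2 µV

Range = 16 − (-16) = 32 V.
LSB = 32 V ÷ 2^18 = 32/262144 V = 122.07 µV.
V_rms = LSB/√12 = 122.07 µV / √12 = 35.2 µV.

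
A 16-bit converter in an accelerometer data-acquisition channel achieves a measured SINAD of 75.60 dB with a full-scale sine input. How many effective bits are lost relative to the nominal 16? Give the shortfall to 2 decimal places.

3.73 bits

Effective bits = (75.60 − 1.76)/6.02 = 12.2658.
Shortfall = 16 − 12.2658 = 3.7342 bits.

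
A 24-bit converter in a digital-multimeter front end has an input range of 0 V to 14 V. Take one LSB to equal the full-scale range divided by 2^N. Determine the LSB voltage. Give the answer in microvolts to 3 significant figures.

0.834 µV

Range is 14 V.
2^24 = 16777216 levels.
LSB = 14 V / 2^24 = 0.834 µV.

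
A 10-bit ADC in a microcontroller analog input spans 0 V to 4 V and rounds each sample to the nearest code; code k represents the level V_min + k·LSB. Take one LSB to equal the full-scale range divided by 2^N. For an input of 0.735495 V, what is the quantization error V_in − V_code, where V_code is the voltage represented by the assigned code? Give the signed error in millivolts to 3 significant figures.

+1.12 mV

Full-scale range = 4 V. LSB = 4 V / 2^10 ≈ 3.906 mV.
(0.735495 − (0)) / LSB = 0.735495 × 1024/4 = 188.2867. Nearest integer: k = 188.
V_code = V_min + k × range/2^10 = 0 + 188 × 4/1024 = 0.7343750000 V.
e = 0.735495 − (0.7343750000) = +1.12 mV.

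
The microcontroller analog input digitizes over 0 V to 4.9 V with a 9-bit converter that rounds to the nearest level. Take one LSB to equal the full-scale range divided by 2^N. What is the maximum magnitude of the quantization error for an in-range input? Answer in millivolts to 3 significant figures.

Span = 4.9 V.
Step size = 4.9/512 V = 9.5703 mV.
|e|_max = LSB/2 = 4.79 mV.

4.79 mV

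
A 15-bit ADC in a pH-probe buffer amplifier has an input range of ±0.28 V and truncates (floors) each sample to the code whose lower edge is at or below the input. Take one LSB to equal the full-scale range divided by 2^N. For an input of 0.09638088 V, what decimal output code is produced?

Range = 0.28 − (-0.28) = 0.56 V. LSB = 0.56 V / 2^15 ≈ 17.09 µV.
(V_in − V_min) × 2^15/range = (0.09638088 − (-0.28)) × 32768/0.56 = 22023.658.
Floor → code = 22023.

22023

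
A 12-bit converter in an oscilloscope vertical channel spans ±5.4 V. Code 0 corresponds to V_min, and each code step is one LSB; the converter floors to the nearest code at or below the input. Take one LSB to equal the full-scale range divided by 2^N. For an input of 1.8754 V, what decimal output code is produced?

2759

Full-scale range = 5.4 V − (-5.4 V) = 10.8 V. LSB = 10.8 V / 2^12 ≈ 2.637 mV.
code = ⌊(V_in − V_min)/LSB⌋ = ⌊(V_in − V_min) × 2^12 / range⌋
     = ⌊(1.8754 − (-5.4)) × 4096 / 10.8⌋ = ⌊7.2754 × 4096/10.8⌋
     = ⌊2759.263⌋ = 2759.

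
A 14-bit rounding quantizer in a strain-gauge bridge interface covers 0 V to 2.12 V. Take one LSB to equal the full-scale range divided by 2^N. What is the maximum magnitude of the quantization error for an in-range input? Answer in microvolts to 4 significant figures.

64.70 µV

Range is 2.12 V.
One LSB is 2.12 V / 16384 = 129.395 µV.
Worst-case error for round-to-nearest is half an LSB: 64.70 µV.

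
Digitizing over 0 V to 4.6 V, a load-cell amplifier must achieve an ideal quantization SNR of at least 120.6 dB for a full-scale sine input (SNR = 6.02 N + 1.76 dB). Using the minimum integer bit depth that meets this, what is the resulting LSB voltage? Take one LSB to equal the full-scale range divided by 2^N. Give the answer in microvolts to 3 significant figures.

4.39 µV

V_FS = 4.6 V.
N ≥ (120.6 − 1.76)/6.02 = 19.741 → N_min = 20.
One LSB is 4.6 V / 1048576 = 4.39 µV.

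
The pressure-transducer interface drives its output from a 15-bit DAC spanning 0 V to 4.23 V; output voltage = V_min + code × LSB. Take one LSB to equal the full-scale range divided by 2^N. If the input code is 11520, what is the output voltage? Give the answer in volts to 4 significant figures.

1.487 V

V_FS = 4.23 V. LSB = 4.23 V / 2^15.
V_out = V_min + code × LSB = 0 V + 11520 × 4.23 V / 32768
      = 0 + 1.48711 = 1.48711 V.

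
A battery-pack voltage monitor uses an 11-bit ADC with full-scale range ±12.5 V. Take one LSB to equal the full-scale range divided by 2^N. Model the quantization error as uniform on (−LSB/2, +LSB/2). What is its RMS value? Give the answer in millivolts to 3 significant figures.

3.52 mV

Span: 12.5 V − (-12.5 V) = 25 V.
LSB = 25 V / 2^11 = 12.207 mV.
RMS of a uniform error over width LSB is LSB/√12 = 3.52 mV.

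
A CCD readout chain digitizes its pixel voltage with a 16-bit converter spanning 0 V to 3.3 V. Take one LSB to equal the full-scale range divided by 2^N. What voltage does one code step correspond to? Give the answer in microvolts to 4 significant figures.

50.35 µV

Span = 3.3 V.
Number of codes = 2^16 = 65536.
Step size = 3.3/65536 V = 50.35 µV.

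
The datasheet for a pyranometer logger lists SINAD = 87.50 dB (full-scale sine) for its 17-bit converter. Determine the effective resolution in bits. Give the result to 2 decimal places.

ENOB = (87.50 − 1.76)/6.02 = 14.2425 bits.

14.24 bits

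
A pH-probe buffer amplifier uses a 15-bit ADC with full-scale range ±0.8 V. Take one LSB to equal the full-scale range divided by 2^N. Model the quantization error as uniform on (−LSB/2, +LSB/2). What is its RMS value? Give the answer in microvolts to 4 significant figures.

14.10 µV

Span: 0.8 V − (-0.8 V) = 1.6 V.
Step size = 1.6/32768 V = 48.8281 µV.
σ_q = LSB/√12 = 48.8281 µV/3.4641 = 14.10 µV.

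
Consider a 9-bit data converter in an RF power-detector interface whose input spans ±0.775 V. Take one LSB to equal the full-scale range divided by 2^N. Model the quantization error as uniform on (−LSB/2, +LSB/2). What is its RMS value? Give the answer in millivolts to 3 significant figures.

The full-scale span is 0.775 − (-0.775) = 1.55 V.
Step size = 1.55/512 V = 3.0273 mV.
V_rms = LSB/√12 = 3.0273 mV / √12 = 0.874 mV.

0.874 mV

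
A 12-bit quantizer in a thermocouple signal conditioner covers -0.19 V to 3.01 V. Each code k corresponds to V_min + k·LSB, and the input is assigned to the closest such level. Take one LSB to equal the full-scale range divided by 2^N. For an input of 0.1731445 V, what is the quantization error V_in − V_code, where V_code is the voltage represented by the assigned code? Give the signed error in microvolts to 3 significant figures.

Span: 3.01 V − (-0.19 V) = 3.2 V. LSB = 3.2 V / 2^12 ≈ 0.7813 mV.
(0.1731445 − (-0.19)) / LSB = 0.3631445 × 4096/3.2 = 464.8250. Nearest integer: k = 465.
V_code = V_min + k × range/2^12 = -0.19 + 465 × 3.2/4096 = 0.1732812500 V.
e = 0.1731445 − (0.1732812500) = −137 µV.

−137 µV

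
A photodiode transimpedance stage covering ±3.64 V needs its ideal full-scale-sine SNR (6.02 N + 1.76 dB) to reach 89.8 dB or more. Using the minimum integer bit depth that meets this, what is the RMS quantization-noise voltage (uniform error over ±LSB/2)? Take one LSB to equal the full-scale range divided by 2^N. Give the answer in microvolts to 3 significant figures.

Span: 3.64 V − (-3.64 V) = 7.28 V.
Solving 6.02 N ≥ 89.8 − 1.76: N ≥ 14.625. Round up → N = 15.
LSB = 7.28 V / 2^15 = 222.17 µV.
RMS noise = LSB/√12 = 64.1 µV.

64.1 µV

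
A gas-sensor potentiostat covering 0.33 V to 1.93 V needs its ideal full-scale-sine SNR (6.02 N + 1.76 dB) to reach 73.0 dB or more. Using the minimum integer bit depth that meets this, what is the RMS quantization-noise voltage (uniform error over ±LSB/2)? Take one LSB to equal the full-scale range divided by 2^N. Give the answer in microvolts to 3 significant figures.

Range = 1.93 − (0.33) = 1.6 V.
N ≥ (73.0 − 1.76)/6.02 = 11.834 → N_min = 12.
One LSB is 1.6 V / 4096 = 390.63 µV.
RMS noise = LSB/√12 = 113 µV.

113 µV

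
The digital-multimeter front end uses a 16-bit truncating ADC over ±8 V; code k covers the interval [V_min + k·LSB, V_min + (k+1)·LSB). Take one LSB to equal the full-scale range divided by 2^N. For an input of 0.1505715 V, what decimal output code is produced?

33384

Full-scale range = 8 V − (-8 V) = 16 V. LSB = 16 V / 2^16 ≈ 244.1 µV.
code = ⌊(V_in − V_min)/LSB⌋ = ⌊(V_in − V_min) × 2^16 / range⌋
     = ⌊(0.1505715 − (-8)) × 65536 / 16⌋ = ⌊8.1505715 × 65536/16⌋
     = ⌊33384.741⌋ = 33384.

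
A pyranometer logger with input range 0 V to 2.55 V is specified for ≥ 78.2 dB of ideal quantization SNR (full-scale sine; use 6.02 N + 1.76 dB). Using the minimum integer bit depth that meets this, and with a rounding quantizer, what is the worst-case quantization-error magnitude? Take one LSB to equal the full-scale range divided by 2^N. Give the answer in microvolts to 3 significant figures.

Full-scale range = 2.55 V.
6.02 N + 1.76 ≥ 78.2 gives N ≥ 12.698, so the minimum integer is 13.
LSB = 2.55 V ÷ 2^13 = 2.55/8192 V = 311.28 µV.
Max error for round-to-nearest is LSB/2 = 156 µV.

156 µV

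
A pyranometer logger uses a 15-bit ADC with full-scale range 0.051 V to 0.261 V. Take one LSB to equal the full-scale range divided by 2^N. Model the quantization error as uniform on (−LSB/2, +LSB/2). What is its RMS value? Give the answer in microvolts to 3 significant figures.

1.85 µV

The full-scale span is 0.261 − (0.051) = 0.21 V.
LSB = 0.21 V ÷ 2^15 = 0.21/32768 V = 6.4087 µV.
σ_q = LSB/√12 = 6.4087 µV/3.4641 = 1.85 µV.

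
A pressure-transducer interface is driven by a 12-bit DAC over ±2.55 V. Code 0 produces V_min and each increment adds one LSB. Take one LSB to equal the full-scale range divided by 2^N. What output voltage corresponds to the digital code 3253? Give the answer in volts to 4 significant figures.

1.500 V

Range = 2.55 − (-2.55) = 5.1 V. LSB = 5.1 V / 2^12.
V_out = V_min + code × LSB = -2.55 V + 3253 × 5.1 V / 4096
      = -2.55 + 4.05037 = 1.50037 V.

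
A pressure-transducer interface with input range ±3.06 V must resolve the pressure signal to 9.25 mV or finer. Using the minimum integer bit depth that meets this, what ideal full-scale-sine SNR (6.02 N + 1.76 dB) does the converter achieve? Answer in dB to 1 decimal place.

62.0 dB

The full-scale span is 3.06 − (-3.06) = 6.12 V.
Levels needed ≥ 6.12/9.25 mV = 661.6. 2^10 = 1024 suffices, so N_min = 10.
SNR = 6.02 × 10 + 1.76 = 61.96 dB.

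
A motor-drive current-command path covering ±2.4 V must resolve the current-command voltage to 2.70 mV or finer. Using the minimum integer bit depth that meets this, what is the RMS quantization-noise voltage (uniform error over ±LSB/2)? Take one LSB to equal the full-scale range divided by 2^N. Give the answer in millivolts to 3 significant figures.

Full-scale range = 2.4 V − (-2.4 V) = 4.8 V.
Need 2^N ≥ 4.8 V / 2.70 mV = 1778 → N_min = 11.
LSB = 4.8 V / 2^11 = 2.3438 mV.
RMS noise = LSB/√12 = 0.677 mV.

0.677 mV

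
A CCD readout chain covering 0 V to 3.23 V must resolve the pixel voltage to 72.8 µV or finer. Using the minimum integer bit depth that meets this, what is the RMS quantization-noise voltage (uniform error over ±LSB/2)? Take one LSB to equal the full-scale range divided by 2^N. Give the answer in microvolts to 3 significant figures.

14.2 µV

Range is 3.23 V.
3.23 V / 72.8 µV = 44370. Since 2^15 = 32768 and 2^16 = 65536, N = 16.
LSB = 3.23 V / 2^16 = 49.286 µV.
RMS noise = LSB/√12 = 14.2 µV.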